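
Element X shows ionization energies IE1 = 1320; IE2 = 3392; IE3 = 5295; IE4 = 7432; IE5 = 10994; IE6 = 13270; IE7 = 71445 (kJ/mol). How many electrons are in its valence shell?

6

Look for the largest jump between consecutive ionization energies: IE7/IE6 ≈ 5.4, far larger than any earlier ratio.
That jump marks the point where a core electron is being removed. So the atom has 6 valence electrons.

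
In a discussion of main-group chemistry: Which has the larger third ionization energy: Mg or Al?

IE_3 is the cost of taking one more electron from the +2 cation: Mg²⁺ is the bare [Ne] core; Al²⁺ still has 1 valence electron.
Pulling an electron out of a noble-gas core costs far more than removing a remaining valence electron, so Mg sits at the high end of IE_3.
Tabulated IE_3 (kJ/mol): Mg 7733, Al 2745.
Putting it together, IE_3: Al < Mg.

Mg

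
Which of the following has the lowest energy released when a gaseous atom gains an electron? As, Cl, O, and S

O is in period 2, group 16; S is in period 3, group 16; Cl is in period 3, group 17; As is in period 4, group 15.
EA tends to increase across a period and decrease down a group, though the pattern is less regular than for IE or radius.
Neither a single period nor a single group — weigh both effects.
O > As: relative to As, both the across-period and down-group shifts push O's electron affinity up.
S > O: this pair runs against the simple trend — see the exception note.
Cl > S: Cl lies to the right of S in period 3, so the across-period effect alone puts Cl higher.
Note the exception: S has a higher electron affinity than O, contrary to the simple trend — the compact 2p subshell of O repels the added electron more than S's larger 3p does.
Approximate values (kJ/mol): O 141, S 200, Cl 349, As 78.
The lowest energy released when a gaseous atom gains an electron among these belongs to As.

As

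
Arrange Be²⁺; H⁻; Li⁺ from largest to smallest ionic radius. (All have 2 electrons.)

H⁻ > Li⁺ > Be²⁺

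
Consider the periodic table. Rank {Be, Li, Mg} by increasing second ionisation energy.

After 1 electron has been removed, what remains? Be⁺ still has 1 valence electron; Li⁺ is the bare [He] core; Mg⁺ still has 1 valence electron.
Core electrons are held far more tightly than valence electrons, so Li tops the IE_2 order.
Valence configurations: Be⁺ [He]2s¹, Mg⁺ [Ne]3s¹.
Tabulated IE_2 (kJ/mol): Be 1757, Li 7298, Mg 1451.
Putting it together, IE_2: Mg < Be < Li.

Mg < Be < Li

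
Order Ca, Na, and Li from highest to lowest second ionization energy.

IE_2 is the cost of taking one more electron from the +1 cation: Ca⁺ still has 1 valence electron; Na⁺ is the bare [Ne] core; Li⁺ is the bare [He] core.
Pulling an electron out of a noble-gas core costs far more than removing a remaining valence electron, so Na and Li sit at the high end of IE_2.
Approximate IE_2 values (kJ/mol): Ca 1145, Na 4562, Li 7298.
So the second ionization energies run Ca < Na < Li.

Li, Na, Ca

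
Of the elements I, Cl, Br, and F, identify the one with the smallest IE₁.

I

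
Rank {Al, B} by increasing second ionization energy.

The second ionization energy removes an electron from the +1 ion. For each element: Al⁺ still has 2 valence electrons; B⁺ still has 2 valence electrons.
All are still removing valence electrons, so compare the +1 ions as you would atoms: IE_2 generally rises across a period (higher Z_eff) and falls down a group (larger shell), subject to the usual subshell exceptions.
Valence configurations: Al⁺ [Ne]3s², B⁺ [He]2s².
Tabulated IE_2 (kJ/mol): Al 1817, B 2427.
Overall IE_2 order: Al < B.

Al < B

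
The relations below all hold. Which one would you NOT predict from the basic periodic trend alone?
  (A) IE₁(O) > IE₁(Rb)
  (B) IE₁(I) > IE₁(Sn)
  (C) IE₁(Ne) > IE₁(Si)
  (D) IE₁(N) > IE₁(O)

The general trend: first ionization energy increases across a period and decreases down a group.
(A) O (period 2, group 16) vs Rb (period 5, group 1): the stated order agrees with the simple trend.
(B) I (period 5, group 17) vs Sn (period 5, group 14): the stated order agrees with the simple trend.
(C) Ne (period 2, group 18) vs Si (period 3, group 14): the stated order agrees with the simple trend.
(D) N (period 2, group 15) vs O (period 2, group 16): the stated order contradicts the simple trend.
The exception is (D): pairing an electron in O's 2p⁴ costs repulsion energy, so O ionizes more easily than half-filled N (2p³).

(D)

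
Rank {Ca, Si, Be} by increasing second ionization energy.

Ca, Si, Be

The second ionization energy removes an electron from the +1 ion. For each element: Ca⁺ still has 1 valence electron; Si⁺ still has 3 valence electrons; Be⁺ still has 1 valence electron.
All are still removing valence electrons, so compare the +1 ions as you would atoms: IE_2 generally rises across a period (higher Z_eff) and falls down a group (larger shell), subject to the usual subshell exceptions.
Valence configurations: Ca⁺ [Ar]4s¹, Si⁺ [Ne]3s²3p¹, Be⁺ [He]2s¹.
Tabulated IE_2 (kJ/mol): Ca 1145, Si 1577, Be 1757.
So the second ionization energies run Ca < Si < Be.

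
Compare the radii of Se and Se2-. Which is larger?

Forming Se2- adds 2 electrons to Se. More electron–electron repulsion in the same shell, with unchanged nuclear charge, lets the cloud expand.
An anion is larger than its parent atom: Se2- > Se.

Se2-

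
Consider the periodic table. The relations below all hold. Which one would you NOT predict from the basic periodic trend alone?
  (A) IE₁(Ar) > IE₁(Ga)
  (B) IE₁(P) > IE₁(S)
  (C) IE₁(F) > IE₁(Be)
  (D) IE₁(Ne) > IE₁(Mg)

(B)

The general trend: IE₁ increases across a period and decreases down a group.
(A) Ar (period 3, group 18) vs Ga (period 4, group 13): the stated order agrees with the simple trend.
(B) P (period 3, group 15) vs S (period 3, group 16): the stated order contradicts the simple trend.
(C) F (period 2, group 17) vs Be (period 2, group 2): the stated order agrees with the simple trend.
(D) Ne (period 2, group 18) vs Mg (period 3, group 2): the stated order agrees with the simple trend.
The exception is (B): S (3p⁴) ionizes more easily than half-filled P (3p³) because the paired 3p electron in S is pushed out by e⁻–e⁻ repulsion.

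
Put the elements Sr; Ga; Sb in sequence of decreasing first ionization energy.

Across a period the outer electron is held more tightly (higher IE₁); down a group it sits in a higher shell, more shielded, and comes off more easily.
Here both period and group differ, so the two effects have to be weighed against each other.
Ga > Sr: both effects reinforce here, so Ga is clearly the higher of the two.
Sb > Ga: the two effects oppose for this pair; the across-period effect wins (831 vs 579 kJ/mol).
Tabulated first ionization energy (kJ/mol): Ga 579, Sr 550, Sb 831.
So from highest to lowest: Sb > Ga > Sr.

Sb > Ga > Sr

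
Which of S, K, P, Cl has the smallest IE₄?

S

The fourth ionization energy removes an electron from the +3 ion. For each element: S³⁺ still has 3 valence electrons; K³⁺ is already 2 electrons into the core; P³⁺ still has 2 valence electrons; Cl³⁺ still has 4 valence electrons.
Core electrons are held far more tightly than valence electrons, so K tops the IE_4 order.
Valence configurations: S³⁺ [Ne]3s²3p¹, P³⁺ [Ne]3s², Cl³⁺ [Ne]3s²3p².
S³⁺ loses a lone 3p electron whereas P³⁺ must break into a filled 3s² pair, so IE_4(P) > IE_4(S) even though S has the higher nuclear charge.
The numbers (kJ/mol): S 4556, K 5877, P 4964, Cl 5159.
So the fourth ionization energies run S < P < Cl < K.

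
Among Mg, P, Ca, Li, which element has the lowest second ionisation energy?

Ca

IE_2 is the cost of taking one more electron from the +1 cation: Mg⁺ still has 1 valence electron; P⁺ still has 4 valence electrons; Ca⁺ still has 1 valence electron; Li⁺ is the bare [He] core.
Core electrons are held far more tightly than valence electrons, so Li tops the IE_2 order.
Valence configurations: Mg⁺ [Ne]3s¹, P⁺ [Ne]3s²3p², Ca⁺ [Ar]4s¹.
Tabulated IE_2 (kJ/mol): Mg 1451, P 1907, Ca 1145, Li 7298.
Putting it together, IE_2: Ca < Mg < P < Li.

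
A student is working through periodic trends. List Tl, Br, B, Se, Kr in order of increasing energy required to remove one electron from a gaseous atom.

B is in period 2, group 13; Se is in period 4, group 16; Br is in period 4, group 17; Kr is in period 4, group 18; Tl is in period 6, group 13.
First ionization energy rises across a period (greater Z_eff holds electrons more tightly) and falls down a group (valence electrons are farther from the nucleus).
Here both period and group differ, so the two effects have to be weighed against each other.
B > Tl: they share group 13; the group trend gives B the larger value.
Se > B: the two effects oppose for this pair; the across-period effect wins (941 vs 801 kJ/mol).
Br > Se: both are in period 4; the period trend gives Br the larger value.
Kr > Br: both are in period 4; the period trend gives Kr the larger value.
Approximate values (kJ/mol): B 801, Se 941, Br 1140, Kr 1351, Tl 589.
So from lowest to highest: Tl < B < Se < Br < Kr.

Tl < B < Se < Br < Kr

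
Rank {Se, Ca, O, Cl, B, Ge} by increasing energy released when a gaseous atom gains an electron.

EA tends to increase across a period and decrease down a group, though the pattern is less regular than for IE or radius.
Neither a single period nor a single group — weigh both effects.
B > Ca: both effects reinforce here, so B is clearly the higher of the two.
Ge > B: period and group pull opposite ways; the across-period shift dominates (119 vs 27 kJ/mol).
O > Ge: both effects reinforce here, so O is clearly the higher of the two.
Se > O: this pair runs against the simple trend — see the exception note.
Cl > Se: relative to Se, both the across-period and down-group shifts push Cl's electron affinity up.
Note the exception: Se has a higher electron affinity than O, contrary to the simple trend — O's compact 2p subshell gives strong electron–electron repulsion on the added electron.
For reference (kJ/mol): B 27, O 141, Cl 349, Ca 2, Ge 119, Se 195.
So from lowest to highest: Ca < B < Ge < O < Se < Cl.

Ca < B < Ge < O < Se < Cl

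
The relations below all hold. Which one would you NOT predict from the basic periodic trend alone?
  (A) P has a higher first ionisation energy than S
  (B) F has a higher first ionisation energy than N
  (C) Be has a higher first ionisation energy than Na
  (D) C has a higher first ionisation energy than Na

The general trend: first ionisation energy increases across a period and decreases down a group.
(A) P (period 3, group 15) vs S (period 3, group 16): the stated order contradicts the simple trend.
(B) F (period 2, group 17) vs N (period 2, group 15): the stated order agrees with the simple trend.
(C) Be (period 2, group 2) vs Na (period 3, group 1): the stated order agrees with the simple trend.
(D) C (period 2, group 14) vs Na (period 3, group 1): the stated order agrees with the simple trend.
The exception is (A): S (3p⁴) ionizes more easily than half-filled P (3p³) because the paired 3p electron in S is pushed out by e⁻–e⁻ repulsion.

(A)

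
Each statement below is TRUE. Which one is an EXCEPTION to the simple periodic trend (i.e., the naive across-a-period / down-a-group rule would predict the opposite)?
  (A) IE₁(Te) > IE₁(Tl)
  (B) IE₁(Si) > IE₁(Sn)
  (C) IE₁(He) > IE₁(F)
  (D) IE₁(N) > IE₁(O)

(D)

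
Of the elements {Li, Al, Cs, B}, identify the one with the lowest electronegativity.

Smaller atoms with higher effective nuclear charge are more electronegative.
Here both period and group differ, so the two effects have to be weighed against each other.
Li > Cs: they share group 1; the group trend gives Li the larger value.
Al > Li: period and group pull opposite ways; the across-period shift dominates (1.61 vs 0.98).
B > Al: they share group 13; the group trend gives B the larger value.
For reference (Pauling): Li 0.98, B 2.04, Al 1.61, Cs 0.79.
The lowest electronegativity among these belongs to Cs.

Cs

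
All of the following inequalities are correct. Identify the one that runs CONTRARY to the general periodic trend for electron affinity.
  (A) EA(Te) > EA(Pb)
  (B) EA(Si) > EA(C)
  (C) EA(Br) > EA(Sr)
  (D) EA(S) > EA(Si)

(B)

The general trend: electron affinity increases across a period and decreases down a group.
(A) Te (period 5, group 16) vs Pb (period 6, group 14): the stated order agrees with the simple trend.
(B) Si (period 3, group 14) vs C (period 2, group 14): the stated order contradicts the simple trend.
(C) Br (period 4, group 17) vs Sr (period 5, group 2): the stated order agrees with the simple trend.
(D) S (period 3, group 16) vs Si (period 3, group 14): the stated order agrees with the simple trend.
The exception is (B): Si's larger, more diffuse 3p orbitals accept an added electron slightly more readily than C's compact 2p.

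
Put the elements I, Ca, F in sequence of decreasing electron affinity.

F, I, Ca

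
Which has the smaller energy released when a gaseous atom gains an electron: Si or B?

B

B is in period 2, group 13; Si is in period 3, group 14.
Electron affinity generally becomes more exothermic across a period toward the halogens and less exothermic down a group.
A diagonal step moves right (one effect) and down (the opposite effect) at once.
Si > B: period and group pull opposite ways; the across-period shift dominates (134 vs 27 kJ/mol).
For reference (kJ/mol): B 27, Si 134.
So B has the smaller energy released when a gaseous atom gains an electron (B < Si).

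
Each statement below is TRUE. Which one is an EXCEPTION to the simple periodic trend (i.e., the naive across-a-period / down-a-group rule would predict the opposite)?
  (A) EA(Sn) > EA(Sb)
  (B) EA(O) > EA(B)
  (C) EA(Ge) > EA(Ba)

(A)

The general trend: electron affinity increases across a period and decreases down a group.
(A) Sn (period 5, group 14) vs Sb (period 5, group 15): the stated order contradicts the simple trend.
(B) O (period 2, group 16) vs B (period 2, group 13): the stated order agrees with the simple trend.
(C) Ge (period 4, group 14) vs Ba (period 6, group 2): the stated order agrees with the simple trend.
The exception is (A): adding an electron to Sb's half-filled 5p³ is unfavourable, so Sn has the more exothermic EA.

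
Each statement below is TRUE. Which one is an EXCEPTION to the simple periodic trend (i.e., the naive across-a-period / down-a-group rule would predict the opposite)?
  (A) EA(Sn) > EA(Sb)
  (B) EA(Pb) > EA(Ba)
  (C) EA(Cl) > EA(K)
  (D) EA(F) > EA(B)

(A)

The general trend: electron affinity increases across a period and decreases down a group.
(A) Sn (period 5, group 14) vs Sb (period 5, group 15): the stated order contradicts the simple trend.
(B) Pb (period 6, group 14) vs Ba (period 6, group 2): the stated order agrees with the simple trend.
(C) Cl (period 3, group 17) vs K (period 4, group 1): the stated order agrees with the simple trend.
(D) F (period 2, group 17) vs B (period 2, group 13): the stated order agrees with the simple trend.
The exception is (A): adding an electron to Sb's half-filled 5p³ is unfavourable, so Sn has the more exothermic EA.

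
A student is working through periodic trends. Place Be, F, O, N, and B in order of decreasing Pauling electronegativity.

F > O > N > B > Be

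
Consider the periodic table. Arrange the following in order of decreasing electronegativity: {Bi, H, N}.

N > H > Bi

H is in period 1, group 1; N is in period 2, group 15; Bi is in period 6, group 15.
Smaller atoms with higher effective nuclear charge are more electronegative.
Here both period and group differ, so the two effects have to be weighed against each other.
H > Bi: the two effects oppose for this pair; the down-group effect wins (2.20 vs 2.02).
N > H: period and group pull opposite ways; the across-period shift dominates (3.04 vs 2.20).
Approximate values (Pauling): H 2.20, N 3.04, Bi 2.02.
So from highest to lowest: N > H > Bi.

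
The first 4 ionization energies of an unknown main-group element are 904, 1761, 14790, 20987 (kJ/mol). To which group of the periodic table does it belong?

Group 2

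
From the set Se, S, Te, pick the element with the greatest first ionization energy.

S is in period 3, group 16; Se is in period 4, group 16; Te is in period 5, group 16.
Removing the outermost electron gets harder across a period and easier down a group.
All are in group 16, so first ionization energy increases up the group.
The greatest first ionization energy among these belongs to S.

S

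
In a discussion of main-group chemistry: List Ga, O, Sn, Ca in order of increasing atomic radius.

Radius decreases left→right (rising Z_eff, same n) and increases top→bottom (higher n).
These span different periods and groups, so the two trends combine.
Ga > O: relative to O, both the across-period and down-group shifts push Ga's atomic radius up.
Sn > Ga: period and group pull opposite ways; the down-group shift dominates (140 vs 124 pm).
Ca > Sn: the two effects oppose for this pair; the across-period effect wins (171 vs 140 pm).
Approximate values (pm): O 63, Ca 171, Ga 124, Sn 140.
So from smallest to largest: O < Ga < Sn < Ca.

O < Ga < Sn < Ca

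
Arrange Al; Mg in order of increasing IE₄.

Mg < Al

IE_4 is the cost of taking one more electron from the +3 cation: Al³⁺ is the bare [Ne] core; Mg³⁺ is already 1 electron into the core.
All of these are removing an electron from a noble-gas core or deeper; the smaller core (lower principal quantum number) is held far more tightly, and within a period the higher nuclear charge binds the same core more tightly.
The numbers (kJ/mol): Al 11577, Mg 10543.
So the fourth ionization energies run Mg < Al.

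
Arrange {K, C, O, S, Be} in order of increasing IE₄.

Consider each +3 ion: K³⁺ is already 2 electrons into the core; C³⁺ still has 1 valence electron; O³⁺ still has 3 valence electrons; S³⁺ still has 3 valence electrons; Be³⁺ is already 1 electron into the core.
Usually core removal costs more than valence removal, but here the competition is close: a tightly held n=2 valence electron can cost more to remove than an n=3 core electron, so the actual values have to decide it.
Valence configurations: C³⁺ [He]2s¹, O³⁺ [He]2s²2p¹, S³⁺ [Ne]3s²3p¹.
The numbers (kJ/mol): K 5877, C 6223, O 7469, S 4556, Be 21007.
Overall IE_4 order: S < K < C < O < Be.

S, K, C, O, Be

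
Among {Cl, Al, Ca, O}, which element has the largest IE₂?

O

After 1 electron has been removed, what remains? Cl⁺ still has 6 valence electrons; Al⁺ still has 2 valence electrons; Ca⁺ still has 1 valence electron; O⁺ still has 5 valence electrons.
All are still removing valence electrons, so compare the +1 ions as you would atoms: IE_2 generally rises across a period (higher Z_eff) and falls down a group (larger shell), subject to the usual subshell exceptions.
Valence configurations: Cl⁺ [Ne]3s²3p⁴, Al⁺ [Ne]3s², Ca⁺ [Ar]4s¹, O⁺ [He]2s²2p³.
Tabulated IE_2 (kJ/mol): Cl 2298, Al 1817, Ca 1145, O 3388.
Overall IE_2 order: Ca < Al < Cl < O.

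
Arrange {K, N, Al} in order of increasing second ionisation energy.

Al, N, K

After 1 electron has been removed, what remains? K⁺ is the bare [Ar] core; N⁺ still has 4 valence electrons; Al⁺ still has 2 valence electrons.
Pulling an electron out of a noble-gas core costs far more than removing a remaining valence electron, so K sits at the high end of IE_2.
Valence configurations: N⁺ [He]2s²2p², Al⁺ [Ne]3s².
The numbers (kJ/mol): K 3052, N 2856, Al 1817.
So the second ionization energies run Al < N < K.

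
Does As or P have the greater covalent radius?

Radius decreases left→right (rising Z_eff, same n) and increases top→bottom (higher n).
All are in group 15, so atomic radius increases down the group.
So As has the greater covalent radius (As > P).

As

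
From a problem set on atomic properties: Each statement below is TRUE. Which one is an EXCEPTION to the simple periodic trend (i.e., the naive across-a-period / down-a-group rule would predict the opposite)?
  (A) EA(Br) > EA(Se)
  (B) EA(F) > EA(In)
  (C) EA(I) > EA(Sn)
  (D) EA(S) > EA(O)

(D)

The general trend: electron affinity increases across a period and decreases down a group.
(A) Br (period 4, group 17) vs Se (period 4, group 16): the stated order agrees with the simple trend.
(B) F (period 2, group 17) vs In (period 5, group 13): the stated order agrees with the simple trend.
(C) I (period 5, group 17) vs Sn (period 5, group 14): the stated order agrees with the simple trend.
(D) S (period 3, group 16) vs O (period 2, group 16): the stated order contradicts the simple trend.
The exception is (D): the compact 2p subshell of O repels the added electron more than S's larger 3p does.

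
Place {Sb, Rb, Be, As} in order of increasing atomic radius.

Be, As, Sb, Rb

Be is in period 2, group 2; As is in period 4, group 15; Rb is in period 5, group 1; Sb is in period 5, group 15.
Moving right in a period, electrons are added to the same shell under a stronger nuclear pull, so atoms get smaller; moving down, a new shell is opened and atoms get larger.
Neither a single period nor a single group — weigh both effects.
As > Be: period and group pull opposite ways; the down-group shift dominates (121 vs 102 pm).
Sb > As: they share group 15; the group trend gives Sb the larger value.
Rb > Sb: both are in period 5; the period trend gives Rb the larger value.
Tabulated atomic radius (pm): Be 102, As 121, Rb 210, Sb 140.
So from smallest to largest: Be < As < Sb < Rb.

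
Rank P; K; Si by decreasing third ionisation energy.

K, Si, P

After 2 electrons have been removed, what remains? P²⁺ still has 3 valence electrons; K²⁺ is already 1 electron into the core; Si²⁺ still has 2 valence electrons.
Breaking into a closed-shell core is much more expensive than removing a leftover valence electron — K has the largest IE_3 here.
Valence configurations: P²⁺ [Ne]3s²3p¹, Si²⁺ [Ne]3s².
P²⁺ loses a lone 3p electron whereas Si²⁺ must break into a filled 3s² pair, so IE_3(Si) > IE_3(P) even though P has the higher nuclear charge.
Tabulated IE_3 (kJ/mol): P 2914, K 4420, Si 3232.
Putting it together, IE_3: P < Si < K.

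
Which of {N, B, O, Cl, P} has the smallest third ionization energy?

Consider each +2 ion: N²⁺ still has 3 valence electrons; B²⁺ still has 1 valence electron; O²⁺ still has 4 valence electrons; Cl²⁺ still has 5 valence electrons; P²⁺ still has 3 valence electrons.
All are still removing valence electrons, so compare the +2 ions as you would atoms: IE_3 generally rises across a period (higher Z_eff) and falls down a group (larger shell), subject to the usual subshell exceptions.
Valence configurations: N²⁺ [He]2s²2p¹, B²⁺ [He]2s¹, O²⁺ [He]2s²2p², Cl²⁺ [Ne]3s²3p³, P²⁺ [Ne]3s²3p¹.
The numbers (kJ/mol): N 4578, B 3660, O 5300, Cl 3822, P 2914.
Hence IE_3: P < B < Cl < N < O.

P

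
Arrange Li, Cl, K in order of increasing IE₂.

Cl, K, Li

After 1 electron has been removed, what remains? Li⁺ is the bare [He] core; Cl⁺ still has 6 valence electrons; K⁺ is the bare [Ar] core.
Pulling an electron out of a noble-gas core costs far more than removing a remaining valence electron, so K and Li sit at the high end of IE_2.
The numbers (kJ/mol): Li 7298, Cl 2298, K 3052.
Putting it together, IE_2: Cl < K < Li.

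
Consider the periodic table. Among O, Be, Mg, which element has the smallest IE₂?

Mg

Consider each +1 ion: O⁺ still has 5 valence electrons; Be⁺ still has 1 valence electron; Mg⁺ still has 1 valence electron.
All are still removing valence electrons, so compare the +1 ions as you would atoms: IE_2 generally rises across a period (higher Z_eff) and falls down a group (larger shell), subject to the usual subshell exceptions.
Valence configurations: O⁺ [He]2s²2p³, Be⁺ [He]2s¹, Mg⁺ [Ne]3s¹.
Tabulated IE_2 (kJ/mol): O 3388, Be 1757, Mg 1451.
Putting it together, IE_2: Mg < Be < O.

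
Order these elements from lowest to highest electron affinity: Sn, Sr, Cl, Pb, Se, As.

Cl is in period 3, group 17; As is in period 4, group 15; Se is in period 4, group 16; Sr is in period 5, group 2; Sn is in period 5, group 14; Pb is in period 6, group 14.
Atoms with high Z_eff and room in the valence shell (especially the halogens) have the most exothermic electron affinities.
These span different periods and groups, so the two trends combine.
Pb > Sr: period and group pull opposite ways; the across-period shift dominates (35 vs 5 kJ/mol).
As > Pb: both effects reinforce here, so As is clearly the higher of the two.
Sn > As: this pair runs against the simple trend — see the exception note.
Se > Sn: both effects reinforce here, so Se is clearly the higher of the two.
Cl > Se: relative to Se, both the across-period and down-group shifts push Cl's electron affinity up.
Note the exception: Sn has a higher electron affinity than As, contrary to the simple trend — adding an electron to As's half-filled np³ subshell costs electron-pairing energy.
Tabulated electron affinity (kJ/mol): Cl 349, As 78, Se 195, Sr 5, Sn 107, Pb 35.
So from lowest to highest: Sr < Pb < As < Sn < Se < Cl.

Sr, Pb, As, Sn, Se, Cl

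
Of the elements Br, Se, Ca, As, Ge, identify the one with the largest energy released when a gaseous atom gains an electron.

EA tends to increase across a period and decrease down a group, though the pattern is less regular than for IE or radius.
All lie in period 4; the across-period trend (electron affinity increases left to right) applies, with the exception below.
Note the exception: Ge has a higher electron affinity than As, contrary to the simple trend — adding an electron to As's half-filled 4p³ is unfavourable, so Ge (4p²) has the more exothermic EA.
Approximate values (kJ/mol): Ca 2, Ge 119, As 78, Se 195, Br 325.
The largest energy released when a gaseous atom gains an electron among these belongs to Br.

Br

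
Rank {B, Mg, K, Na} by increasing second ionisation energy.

Mg < B < K < Na

After 1 electron has been removed, what remains? B⁺ still has 2 valence electrons; Mg⁺ still has 1 valence electron; K⁺ is the bare [Ar] core; Na⁺ is the bare [Ne] core.
Breaking into a closed-shell core is much more expensive than removing a leftover valence electron — K and Na have the largest IE_2 here.
Valence configurations: B⁺ [He]2s², Mg⁺ [Ne]3s¹.
Approximate IE_2 values (kJ/mol): B 2427, Mg 1451, K 3052, Na 4562.
Overall IE_2 order: Mg < B < K < Na.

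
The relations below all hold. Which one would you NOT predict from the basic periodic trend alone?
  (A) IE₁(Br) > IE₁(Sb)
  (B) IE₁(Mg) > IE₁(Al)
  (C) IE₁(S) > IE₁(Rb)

(B)

The general trend: first ionisation energy increases across a period and decreases down a group.
(A) Br (period 4, group 17) vs Sb (period 5, group 15): the stated order agrees with the simple trend.
(B) Mg (period 3, group 2) vs Al (period 3, group 13): the stated order contradicts the simple trend.
(C) S (period 3, group 16) vs Rb (period 5, group 1): the stated order agrees with the simple trend.
The exception is (B): Al's single 3p electron is easier to remove than one from Mg's filled 3s².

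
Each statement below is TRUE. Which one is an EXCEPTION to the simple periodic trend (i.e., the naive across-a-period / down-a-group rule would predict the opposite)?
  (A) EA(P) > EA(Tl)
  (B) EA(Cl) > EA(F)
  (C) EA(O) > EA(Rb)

The general trend: electron affinity increases across a period and decreases down a group.
(A) P (period 3, group 15) vs Tl (period 6, group 13): the stated order agrees with the simple trend.
(B) Cl (period 3, group 17) vs F (period 2, group 17): the stated order contradicts the simple trend.
(C) O (period 2, group 16) vs Rb (period 5, group 1): the stated order agrees with the simple trend.
The exception is (B): F's small 2p subshell makes the incoming electron feel strong e⁻–e⁻ repulsion, so Cl actually releases more energy on gaining an electron.

(B)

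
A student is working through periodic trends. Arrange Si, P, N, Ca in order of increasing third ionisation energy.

P, Si, N, Ca

IE_3 is the cost of taking one more electron from the +2 cation: Si²⁺ still has 2 valence electrons; P²⁺ still has 3 valence electrons; N²⁺ still has 3 valence electrons; Ca²⁺ is the bare [Ar] core.
Pulling an electron out of a noble-gas core costs far more than removing a remaining valence electron, so Ca sits at the high end of IE_3.
Valence configurations: Si²⁺ [Ne]3s², P²⁺ [Ne]3s²3p¹, N²⁺ [He]2s²2p¹.
P²⁺ loses a lone 3p electron whereas Si²⁺ must break into a filled 3s² pair, so IE_3(Si) > IE_3(P) even though P has the higher nuclear charge.
Approximate IE_3 values (kJ/mol): Si 3232, P 2914, N 4578, Ca 4912.
Hence IE_3: P < Si < N < Ca.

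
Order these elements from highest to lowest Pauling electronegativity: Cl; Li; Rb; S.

Cl > S > Li > Rb

Smaller atoms with higher effective nuclear charge are more electronegative.
These span different periods and groups, so the two trends combine.
Li > Rb: they share group 1; the group trend gives Li the larger value.
S > Li: the two effects oppose for this pair; the across-period effect wins (2.58 vs 0.98).
Cl > S: Cl lies to the right of S in period 3, so the across-period effect alone puts Cl higher.
For reference (Pauling): Li 0.98, S 2.58, Cl 3.16, Rb 0.82.
So from highest to lowest: Cl > S > Li > Rb.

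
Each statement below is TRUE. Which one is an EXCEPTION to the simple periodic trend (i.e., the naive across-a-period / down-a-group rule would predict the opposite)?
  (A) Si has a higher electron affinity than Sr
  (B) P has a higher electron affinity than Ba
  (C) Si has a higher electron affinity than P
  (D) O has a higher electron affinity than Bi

(C)

The general trend: electron affinity increases across a period and decreases down a group.
(A) Si (period 3, group 14) vs Sr (period 5, group 2): the stated order agrees with the simple trend.
(B) P (period 3, group 15) vs Ba (period 6, group 2): the stated order agrees with the simple trend.
(C) Si (period 3, group 14) vs P (period 3, group 15): the stated order contradicts the simple trend.
(D) O (period 2, group 16) vs Bi (period 6, group 15): the stated order agrees with the simple trend.
The exception is (C): adding an electron to P's half-filled 3p³ is unfavourable, so Si (3p²) has the more exothermic EA.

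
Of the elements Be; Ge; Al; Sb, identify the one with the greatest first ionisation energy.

Be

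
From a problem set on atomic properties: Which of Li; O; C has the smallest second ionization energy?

After 1 electron has been removed, what remains? Li⁺ is the bare [He] core; O⁺ still has 5 valence electrons; C⁺ still has 3 valence electrons.
Pulling an electron out of a noble-gas core costs far more than removing a remaining valence electron, so Li sits at the high end of IE_2.
Valence configurations: O⁺ [He]2s²2p³, C⁺ [He]2s²2p¹.
Approximate IE_2 values (kJ/mol): Li 7298, O 3388, C 2353.
Putting it together, IE_2: C < O < Li.

C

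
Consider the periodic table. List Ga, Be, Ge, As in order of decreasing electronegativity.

Be is in period 2, group 2; Ga is in period 4, group 13; Ge is in period 4, group 14; As is in period 4, group 15.
Smaller atoms with higher effective nuclear charge are more electronegative.
These span different periods and groups, so the two trends combine.
Ga > Be: period and group pull opposite ways; the across-period shift dominates (1.81 vs 1.57).
Ge > Ga: both are in period 4; the period trend gives Ge the larger value.
As > Ge: As lies to the right of Ge in period 4, so the across-period effect alone puts As higher.
For reference (Pauling): Be 1.57, Ga 1.81, Ge 2.01, As 2.18.
So from highest to lowest: As > Ge > Ga > Be.

As > Ge > Ga > Be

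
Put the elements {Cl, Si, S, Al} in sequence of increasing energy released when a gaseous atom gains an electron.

Al is in period 3, group 13; Si is in period 3, group 14; S is in period 3, group 16; Cl is in period 3, group 17.
Electron affinity generally becomes more exothermic across a period toward the halogens and less exothermic down a group.
All lie in period 3, so electron affinity increases left to right.
So from lowest to highest: Al < Si < S < Cl.

Al < Si < S < Cl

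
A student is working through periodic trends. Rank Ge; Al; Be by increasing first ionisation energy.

Be is in period 2, group 2; Al is in period 3, group 13; Ge is in period 4, group 14.
Across a period the outer electron is held more tightly (higher IE₁); down a group it sits in a higher shell, more shielded, and comes off more easily.
A diagonal step moves right (one effect) and down (the opposite effect) at once.
Ge > Al: period and group pull opposite ways; the across-period shift dominates (762 vs 578 kJ/mol).
Be > Ge: the two effects oppose for this pair; the down-group effect wins (900 vs 762 kJ/mol).
For reference (kJ/mol): Be 900, Al 578, Ge 762.
So from lowest to highest: Al < Ge < Be.

Al < Ge < Be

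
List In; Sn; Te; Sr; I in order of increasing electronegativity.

Sr is in period 5, group 2; In is in period 5, group 13; Sn is in period 5, group 14; Te is in period 5, group 16; I is in period 5, group 17.
EN rises left→right (higher Z_eff, smaller atoms) and falls top→bottom (larger, more shielded atoms).
All lie in period 5, so electronegativity increases left to right.
So from lowest to highest: Sr < In < Sn < Te < I.

Sr < In < Sn < Te < I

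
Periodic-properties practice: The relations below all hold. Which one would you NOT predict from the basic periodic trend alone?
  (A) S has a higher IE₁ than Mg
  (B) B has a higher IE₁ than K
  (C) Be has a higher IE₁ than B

The general trend: IE₁ increases across a period and decreases down a group.
(A) S (period 3, group 16) vs Mg (period 3, group 2): the stated order agrees with the simple trend.
(B) B (period 2, group 13) vs K (period 4, group 1): the stated order agrees with the simple trend.
(C) Be (period 2, group 2) vs B (period 2, group 13): the stated order contradicts the simple trend.
The exception is (C): removing B's lone 2p electron is easier than breaking Be's filled 2s².

(C)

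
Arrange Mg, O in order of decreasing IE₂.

O > Mg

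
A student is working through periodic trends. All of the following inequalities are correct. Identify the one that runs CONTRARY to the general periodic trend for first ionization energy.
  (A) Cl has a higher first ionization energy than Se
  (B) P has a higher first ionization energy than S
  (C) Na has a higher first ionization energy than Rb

The general trend: first ionization energy increases across a period and decreases down a group.
(A) Cl (period 3, group 17) vs Se (period 4, group 16): the stated order agrees with the simple trend.
(B) P (period 3, group 15) vs S (period 3, group 16): the stated order contradicts the simple trend.
(C) Na (period 3, group 1) vs Rb (period 5, group 1): the stated order agrees with the simple trend.
The exception is (B): S (3p⁴) ionizes more easily than half-filled P (3p³) because the paired 3p electron in S is pushed out by e⁻–e⁻ repulsion.

(B)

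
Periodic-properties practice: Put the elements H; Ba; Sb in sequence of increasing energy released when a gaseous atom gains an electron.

Ba, H, Sb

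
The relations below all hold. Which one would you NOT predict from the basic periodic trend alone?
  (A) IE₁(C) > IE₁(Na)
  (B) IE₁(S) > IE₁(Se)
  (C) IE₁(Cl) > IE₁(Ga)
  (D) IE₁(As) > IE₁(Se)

(D)

The general trend: IE₁ increases across a period and decreases down a group.
(A) C (period 2, group 14) vs Na (period 3, group 1): the stated order agrees with the simple trend.
(B) S (period 3, group 16) vs Se (period 4, group 16): the stated order agrees with the simple trend.
(C) Cl (period 3, group 17) vs Ga (period 4, group 13): the stated order agrees with the simple trend.
(D) As (period 4, group 15) vs Se (period 4, group 16): the stated order contradicts the simple trend.
The exception is (D): Se (4p⁴) ionizes more easily than half-filled As (4p³).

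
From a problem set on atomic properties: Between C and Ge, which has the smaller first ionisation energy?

Ge

C is in period 2, group 14; Ge is in period 4, group 14.
Removing the outermost electron gets harder across a period and easier down a group.
All are in group 14, so first ionization energy increases up the group.
So Ge has the smaller first ionisation energy (Ge < C).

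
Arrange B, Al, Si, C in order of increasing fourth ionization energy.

IE_4 is the cost of taking one more electron from the +3 cation: B³⁺ is the bare [He] core; Al³⁺ is the bare [Ne] core; Si³⁺ still has 1 valence electron; C³⁺ still has 1 valence electron.
Core electrons are held far more tightly than valence electrons, so Al and B top the IE_4 order.
Valence configurations: Si³⁺ [Ne]3s¹, C³⁺ [He]2s¹.
The numbers (kJ/mol): B 25026, Al 11577, Si 4356, C 6223.
Putting it together, IE_4: Si < C < Al < B.

Si < C < Al < B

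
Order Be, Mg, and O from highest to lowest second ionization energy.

O > Be > Mg

The second ionization energy removes an electron from the +1 ion. For each element: Be⁺ still has 1 valence electron; Mg⁺ still has 1 valence electron; O⁺ still has 5 valence electrons.
All are still removing valence electrons, so compare the +1 ions as you would atoms: IE_2 generally rises across a period (higher Z_eff) and falls down a group (larger shell), subject to the usual subshell exceptions.
Valence configurations: Be⁺ [He]2s¹, Mg⁺ [Ne]3s¹, O⁺ [He]2s²2p³.
Tabulated IE_2 (kJ/mol): Be 1757, Mg 1451, O 3388.
So the second ionization energies run Mg < Be < O.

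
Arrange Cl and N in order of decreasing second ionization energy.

IE_2 is the cost of taking one more electron from the +1 cation: Cl⁺ still has 6 valence electrons; N⁺ still has 4 valence electrons.
All are still removing valence electrons, so compare the +1 ions as you would atoms: IE_2 generally rises across a period (higher Z_eff) and falls down a group (larger shell), subject to the usual subshell exceptions.
Valence configurations: Cl⁺ [Ne]3s²3p⁴, N⁺ [He]2s²2p².
Approximate IE_2 values (kJ/mol): Cl 2298, N 2856.
Overall IE_2 order: Cl < N.

N, Cl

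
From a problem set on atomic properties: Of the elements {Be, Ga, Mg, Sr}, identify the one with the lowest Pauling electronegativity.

Sr

Atoms toward the upper right of the periodic table pull bonding electrons most strongly.
These span different periods and groups, so the two trends combine.
Mg > Sr: they share group 2; the group trend gives Mg the larger value.
Be > Mg: Be sits above Mg in group 2, so the down-group effect alone puts Be higher.
Ga > Be: period and group pull opposite ways; the across-period shift dominates (1.81 vs 1.57).
Approximate values (Pauling): Be 1.57, Mg 1.31, Ga 1.81, Sr 0.95.
The lowest Pauling electronegativity among these belongs to Sr.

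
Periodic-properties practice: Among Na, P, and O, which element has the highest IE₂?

Na

The second ionization energy removes an electron from the +1 ion. For each element: Na⁺ is the bare [Ne] core; P⁺ still has 4 valence electrons; O⁺ still has 5 valence electrons.
Core electrons are held far more tightly than valence electrons, so Na tops the IE_2 order.
Valence configurations: P⁺ [Ne]3s²3p², O⁺ [He]2s²2p³.
The numbers (kJ/mol): Na 4562, P 1907, O 3388.
Hence IE_2: P < O < Na.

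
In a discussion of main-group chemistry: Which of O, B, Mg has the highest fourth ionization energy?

The fourth ionization energy removes an electron from the +3 ion. For each element: O³⁺ still has 3 valence electrons; B³⁺ is the bare [He] core; Mg³⁺ is already 1 electron into the core.
Pulling an electron out of a noble-gas core costs far more than removing a remaining valence electron, so Mg and B sit at the high end of IE_4.
Tabulated IE_4 (kJ/mol): O 7469, B 25026, Mg 10543.
Putting it together, IE_4: O < Mg < B.

B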